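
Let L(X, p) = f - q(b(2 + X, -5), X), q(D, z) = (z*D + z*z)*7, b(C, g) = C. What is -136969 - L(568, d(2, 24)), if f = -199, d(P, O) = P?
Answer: 4387918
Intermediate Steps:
q(D, z) = 7*z² + 7*D*z (q(D, z) = (D*z + z²)*7 = (z² + D*z)*7 = 7*z² + 7*D*z)
L(X, p) = -199 - 7*X*(2 + 2*X) (L(X, p) = -199 - 7*X*((2 + X) + X) = -199 - 7*X*(2 + 2*X))
-136969 - L(568, d(2, 24)) = -136969 - (-199 - 14*568*(1 + 568)) = -136969 - (-199 - 14*568*569) = -136969 - (-199 - 4524688) = -136969 - 1*(-4524887) = -136969 + 4524887 = 4387918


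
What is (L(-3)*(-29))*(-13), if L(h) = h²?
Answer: 3393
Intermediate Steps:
(L(-3)*(-29))*(-13) = ((-3)²*(-29))*(-13) = (9*(-29))*(-13) = -261*(-13) = 3393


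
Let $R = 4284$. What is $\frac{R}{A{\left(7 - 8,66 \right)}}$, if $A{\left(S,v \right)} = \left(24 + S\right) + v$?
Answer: $\frac{4284}{89} \approx 48.135$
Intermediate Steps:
$A{\left(S,v \right)} = 24 + S + v$
$\frac{R}{A{\left(7 - 8,66 \right)}} = \frac{4284}{24 + \left(7 - 8\right) + 66} = \frac{4284}{24 - 1 + 66} = \frac{4284}{89}$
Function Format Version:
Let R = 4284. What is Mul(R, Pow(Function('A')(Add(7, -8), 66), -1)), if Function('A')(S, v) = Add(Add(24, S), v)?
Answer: Rational(4284, 89) ≈ 48.135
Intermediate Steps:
Function('A')(S, v) = Add(24, S, v)
Mul(R, Pow(Function('A')(Add(7, -8), 66), -1)) = Mul(4284, Pow(Add(24, Add(7, -8), 66), -1)) = Mul(4284, Pow(Add(24, -1, 66), -1)) = Mul(4284, Pow(89, -1)) = Mul(4284, Rational(1, 89)) = Rational(4284, 89)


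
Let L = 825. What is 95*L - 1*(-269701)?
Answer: 348076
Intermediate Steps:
95*L - 1*(-269701) = 95*825 - 1*(-269701) = 78375 + 269701 = 348076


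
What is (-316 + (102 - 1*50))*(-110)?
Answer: 29040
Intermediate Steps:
(-316 + (102 - 1*50))*(-110) = (-316 + (102 - 50))*(-110) = (-316 + 52)*(-110) = -264*(-110) = 29040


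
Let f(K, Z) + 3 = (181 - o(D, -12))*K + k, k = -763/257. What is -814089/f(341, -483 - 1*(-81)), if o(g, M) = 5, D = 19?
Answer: -209220873/15422578 ≈ -13.566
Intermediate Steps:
k = -763/257 (k = -763*1/257 = -763/257 ≈ -2.9689)
f(K, Z) = -1534/257 + 176*K (f(K, Z) = -3 + ((181 - 1*5)*K - 763/257) = -3 + ((181 - 5)*K - 763/257) = -3 + (176*K - 763/257) = -3 + (-763/257 + 176*K) = -1534/257 + 176*K)
-814089/f(341, -483 - 1*(-81)) = -814089/(-1534/257 + 176*341) = -814089/(-1534/257 + 60016) = -814089/15422578/257 = -814089*257/15422578 = -209220873/15422578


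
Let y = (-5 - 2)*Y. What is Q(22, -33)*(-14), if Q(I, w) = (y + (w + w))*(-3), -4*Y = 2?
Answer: -2625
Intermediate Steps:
Y = -1/2 (Y = -1/4*2 = -1/2 ≈ -0.50000)
y = 7/2 (y = (-5 - 2)*(-1/2) = -7*(-1/2) = 7/2 ≈ 3.5000)
Q(I, w) = -21/2 - 6*w (Q(I, w) = (7/2 + (w + w))*(-3) = (7/2 + 2*w)*(-3) = -21/2 - 6*w)
Q(22, -33)*(-14) = (-21/2 - 6*(-33))*(-14) = (-21/2 + 198)*(-14) = (375/2)*(-14) = -2625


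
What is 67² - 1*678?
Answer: 3811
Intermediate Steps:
67² - 1*678 = 4489 - 678 = 3811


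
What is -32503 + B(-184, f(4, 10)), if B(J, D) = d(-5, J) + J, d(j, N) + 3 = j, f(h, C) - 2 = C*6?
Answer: -32695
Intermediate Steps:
f(h, C) = 2 + 6*C (f(h, C) = 2 + C*6 = 2 + 6*C)
d(j, N) = -3 + j
B(J, D) = -8 + J (B(J, D) = (-3 - 5) + J = -8 + J)
-32503 + B(-184, f(4, 10)) = -32503 + (-8 - 184) = -32503 - 192 = -32695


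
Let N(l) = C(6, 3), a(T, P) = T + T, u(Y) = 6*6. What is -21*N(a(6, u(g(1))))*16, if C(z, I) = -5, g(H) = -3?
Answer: 1680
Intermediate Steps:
u(Y) = 36
a(T, P) = 2*T
N(l) = -5
-21*N(a(6, u(g(1))))*16 = -21*(-5)*16 = 105*16 = 1680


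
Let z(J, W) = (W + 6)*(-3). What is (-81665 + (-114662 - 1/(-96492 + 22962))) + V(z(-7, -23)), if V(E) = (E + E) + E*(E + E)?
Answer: -14045921189/73530 ≈ -1.9102e+5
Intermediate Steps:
z(J, W) = -18 - 3*W (z(J, W) = (6 + W)*(-3) = -18 - 3*W)
V(E) = 2*E + 2*E² (V(E) = 2*E + E*(2*E) = 2*E + 2*E²)
(-81665 + (-114662 - 1/(-96492 + 22962))) + V(z(-7, -23)) = (-81665 + (-114662 - 1/(-96492 + 22962))) + 2*(-18 - 3*(-23))*(1 + (-18 - 3*(-23))) = (-81665 + (-114662 - 1/(-73530))) + 2*(-18 + 69)*(1 + (-18 + 69)) = (-81665 + (-114662 - 1*(-1/73530))) + 2*51*(1 + 51) = (-81665 + (-114662 + 1/73530)) + 2*51*52 = (-81665 - 8431096859/73530) + 5304 = -14435924309/73530 + 5304 = -14045921189/73530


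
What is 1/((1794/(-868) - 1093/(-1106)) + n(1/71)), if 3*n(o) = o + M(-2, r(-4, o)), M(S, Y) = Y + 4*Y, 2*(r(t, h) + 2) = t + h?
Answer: -7302918/56442859 ≈ -0.12939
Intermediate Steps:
r(t, h) = -2 + h/2 + t/2 (r(t, h) = -2 + (t + h)/2 = -2 + (h + t)/2 = -2 + (h/2 + t/2) = -2 + h/2 + t/2)
M(S, Y) = 5*Y
n(o) = -20/3 + 7*o/6 (n(o) = (o + 5*(-2 + o/2 + (½)*(-4)))/3 = (o + 5*(-2 + o/2 - 2))/3 = (o + 5*(-4 + o/2))/3 = (o + (-20 + 5*o/2))/3 = (-20 + 7*o/2)/3 = -20/3 + 7*o/6)
1/((1794/(-868) - 1093/(-1106)) + n(1/71)) = 1/((1794/(-868) - 1093/(-1106)) + (-20/3 + (7/6)/71)) = 1/((1794*(-1/868) - 1093*(-1/1106)) + (-20/3 + (7/6)*(1/71))) = 1/((-897/434 + 1093/1106) + (-20/3 + 7/426)) = 1/(-18490/17143 - 2833/426) = 1/(-56442859/7302918) = -7302918/56442859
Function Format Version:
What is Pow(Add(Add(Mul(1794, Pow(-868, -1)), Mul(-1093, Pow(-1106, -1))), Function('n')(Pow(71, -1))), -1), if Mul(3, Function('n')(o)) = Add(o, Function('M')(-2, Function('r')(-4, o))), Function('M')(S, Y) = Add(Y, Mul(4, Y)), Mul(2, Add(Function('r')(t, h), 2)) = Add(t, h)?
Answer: Rational(-7302918, 56442859) ≈ -0.12939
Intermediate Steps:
Function('r')(t, h) = Add(-2, Mul(Rational(1, 2), h), Mul(Rational(1, 2), t)) (Function('r')(t, h) = Add(-2, Mul(Rational(1, 2), Add(t, h))) = Add(-2, Mul(Rational(1, 2), Add(h, t))) = Add(-2, Add(Mul(Rational(1, 2), h), Mul(Rational(1, 2), t))) = Add(-2, Mul(Rational(1, 2), h), Mul(Rational(1, 2), t)))
Function('M')(S, Y) = Mul(5, Y)
Function('n')(o) = Add(Rational(-20, 3), Mul(Rational(7, 6), o)) (Function('n')(o) = Mul(Rational(1, 3), Add(o, Mul(5, Add(-2, Mul(Rational(1, 2), o), Mul(Rational(1, 2), -4))))) = Mul(Rational(1, 3), Add(o, Mul(5, Add(-2, Mul(Rational(1, 2), o), -2)))) = Mul(Rational(1, 3), Add(o, Mul(5, Add(-4, Mul(Rational(1, 2), o))))) = Mul(Rational(1, 3), Add(o, Add(-20, Mul(Rational(5, 2), o)))) = Mul(Rational(1, 3), Add(-20, Mul(Rational(7, 2), o))) = Add(Rational(-20, 3), Mul(Rational(7, 6), o)))
Pow(Add(Add(Mul(1794, Pow(-868, -1)), Mul(-1093, Pow(-1106, -1))), Function('n')(Pow(71, -1))), -1) = Pow(Add(Add(Mul(1794, Pow(-868, -1)), Mul(-1093, Pow(-1106, -1))), Add(Rational(-20, 3), Mul(Rational(7, 6), Pow(71, -1)))), -1) = Pow(Add(Add(Mul(1794, Rational(-1, 868)), Mul(-1093, Rational(-1, 1106))), Add(Rational(-20, 3), Mul(Rational(7, 6), Rational(1, 71)))), -1) = Pow(Add(Add(Rational(-897, 434), Rational(1093, 1106)), Add(Rational(-20, 3), Rational(7, 426))), -1) = Pow(Add(Rational(-18490, 17143), Rational(-2833, 426)), -1) = Pow(Rational(-56442859, 7302918), -1) = Rational(-7302918, 56442859)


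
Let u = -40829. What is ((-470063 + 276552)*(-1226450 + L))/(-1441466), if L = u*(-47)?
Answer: 134008883143/1441466 ≈ 92967.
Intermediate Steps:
L = 1918963 (L = -40829*(-47) = 1918963)
((-470063 + 276552)*(-1226450 + L))/(-1441466) = ((-470063 + 276552)*(-1226450 + 1918963))/(-1441466) = -193511*692513*(-1/1441466) = -134008883143*(-1/1441466) = 134008883143/1441466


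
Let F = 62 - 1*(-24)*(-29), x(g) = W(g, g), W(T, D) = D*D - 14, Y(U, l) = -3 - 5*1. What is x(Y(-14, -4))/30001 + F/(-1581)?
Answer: 19099684/47431581 ≈ 0.40268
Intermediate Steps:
Y(U, l) = -8 (Y(U, l) = -3 - 5 = -8)
W(T, D) = -14 + D² (W(T, D) = D² - 14 = -14 + D²)
x(g) = -14 + g²
F = -634 (F = 62 + 24*(-29) = 62 - 696 = -634)
x(Y(-14, -4))/30001 + F/(-1581) = (-14 + (-8)²)/30001 - 634/(-1581) = (-14 + 64)*(1/30001) - 634*(-1/1581) = 50*(1/30001) + 634/1581 = 50/30001 + 634/1581 = 19099684/47431581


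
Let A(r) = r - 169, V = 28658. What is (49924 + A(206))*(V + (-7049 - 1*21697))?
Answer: -4396568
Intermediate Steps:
A(r) = -169 + r
(49924 + A(206))*(V + (-7049 - 1*21697)) = (49924 + (-169 + 206))*(28658 + (-7049 - 1*21697)) = (49924 + 37)*(28658 + (-7049 - 21697)) = 49961*(28658 - 28746) = 49961*(-88) = -4396568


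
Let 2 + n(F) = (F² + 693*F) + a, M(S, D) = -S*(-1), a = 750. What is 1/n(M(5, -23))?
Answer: 1/4238 ≈ 0.00023596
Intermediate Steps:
M(S, D) = S
n(F) = 748 + F² + 693*F (n(F) = -2 + ((F² + 693*F) + 750) = -2 + (750 + F² + 693*F) = 748 + F² + 693*F)
1/n(M(5, -23)) = 1/(748 + 5² + 693*5) = 1/(748 + 25 + 3465) = 1/4238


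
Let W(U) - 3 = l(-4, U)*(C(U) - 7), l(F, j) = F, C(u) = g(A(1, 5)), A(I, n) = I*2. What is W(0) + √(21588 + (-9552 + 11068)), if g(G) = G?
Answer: 175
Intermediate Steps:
A(I, n) = 2*I
C(u) = 2 (C(u) = 2*1 = 2)
W(U) = 23 (W(U) = 3 - 4*(2 - 7) = 3 - 4*(-5) = 3 + 20 = 23)
W(0) + √(21588 + (-9552 + 11068)) = 23 + √(21588 + (-9552 + 11068)) = 23 + √(21588 + 1516) = 23 + √23104 = 23 + 152 = 175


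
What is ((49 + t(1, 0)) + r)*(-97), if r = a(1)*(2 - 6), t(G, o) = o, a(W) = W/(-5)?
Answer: -24153/5 ≈ -4830.6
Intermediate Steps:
a(W) = -W/5 (a(W) = W*(-⅕) = -W/5)
r = ⅘ (r = (-⅕*1)*(2 - 6) = -⅕*(-4) = ⅘ ≈ 0.80000)
((49 + t(1, 0)) + r)*(-97) = ((49 + 0) + ⅘)*(-97) = (49 + ⅘)*(-97) = (249/5)*(-97) = -24153/5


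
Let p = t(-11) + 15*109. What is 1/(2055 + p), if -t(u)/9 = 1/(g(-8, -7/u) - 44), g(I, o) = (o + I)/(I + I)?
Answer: 7663/28278054 ≈ 0.00027099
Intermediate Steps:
g(I, o) = (I + o)/(2*I) (g(I, o) = (I + o)/((2*I)) = (I + o)*(1/(2*I)) = (I + o)/(2*I))
t(u) = -9/(-87/2 + 7/(16*u)) (t(u) = -9/((½)*(-8 - 7/u)/(-8) - 44) = -9/((½)*(-⅛)*(-8 - 7/u) - 44) = -9/((½ + 7/(16*u)) - 44) = -9/(-87/2 + 7/(16*u)))
p = 12530589/7663 (p = 144*(-11)/(-7 + 696*(-11)) + 15*109 = 144*(-11)/(-7 - 7656) + 1635 = 144*(-11)/(-7663) + 1635 = 144*(-11)*(-1/7663) + 1635 = 1584/7663 + 1635 = 12530589/7663 ≈ 1635.2)
1/(2055 + p) = 1/(2055 + 12530589/7663) = 1/(28278054/7663) = 7663/28278054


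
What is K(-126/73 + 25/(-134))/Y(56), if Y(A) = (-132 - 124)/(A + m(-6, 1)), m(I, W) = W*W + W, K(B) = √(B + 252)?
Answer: -29*√23930244610/1252096 ≈ -3.5829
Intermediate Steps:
K(B) = √(252 + B)
m(I, W) = W + W² (m(I, W) = W² + W = W + W²)
Y(A) = -256/(2 + A) (Y(A) = (-132 - 124)/(A + 1*(1 + 1)) = -256/(A + 1*2) = -256/(A + 2) = -256/(2 + A))
K(-126/73 + 25/(-134))/Y(56) = √(252 + (-126/73 + 25/(-134)))/((-256/(2 + 56))) = √(252 + (-126*1/73 + 25*(-1/134)))/((-256/58)) = √(252 + (-126/73 - 25/134))/((-256*1/58)) = √(252 - 18709/9782)/(-128/29) = √(2446355/9782)*(-29/128) = (√23930244610/9782)*(-29/128) = -29*√23930244610/1252096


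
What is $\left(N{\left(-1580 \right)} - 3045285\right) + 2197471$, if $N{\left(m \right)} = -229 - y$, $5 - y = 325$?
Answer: $-847723$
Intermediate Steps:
$y = -320$ ($y = 5 - 325 = -320$)
$N{\left(m \right)} = 91$ ($N{\left(m \right)} = -229 - -320 = -229 + 320 = 91$)
$\left(N{\left(-1580 \right)} - 3045285\right) + 2197471 = \left(91 - 3045285\right) + 2197471 = -3045194 + 2197471 = -847723$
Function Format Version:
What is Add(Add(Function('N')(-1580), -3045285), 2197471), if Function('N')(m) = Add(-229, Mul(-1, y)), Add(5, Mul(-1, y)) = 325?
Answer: -847723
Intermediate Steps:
y = -320 (y = Add(5, Mul(-1, 325)) = Add(5, -325) = -320)
Function('N')(m) = 91 (Function('N')(m) = Add(-229, Mul(-1, -320)) = Add(-229, 320) = 91)
Add(Add(Function('N')(-1580), -3045285), 2197471) = Add(Add(91, -3045285), 2197471) = Add(-3045194, 2197471) = -847723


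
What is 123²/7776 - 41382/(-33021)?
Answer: 3380087/1056672 ≈ 3.1988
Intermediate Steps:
123²/7776 - 41382/(-33021) = 15129*(1/7776) - 41382*(-1/33021) = 1681/864 + 4598/3669 = 3380087/1056672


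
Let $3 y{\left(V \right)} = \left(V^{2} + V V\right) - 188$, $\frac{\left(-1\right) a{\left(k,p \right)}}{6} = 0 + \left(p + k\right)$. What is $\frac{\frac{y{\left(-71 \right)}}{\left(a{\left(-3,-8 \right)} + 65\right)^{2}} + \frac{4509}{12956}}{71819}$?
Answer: $\frac{120107837}{15968086789204} \approx 7.5217 \cdot 10^{-6}$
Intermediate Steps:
$a{\left(k,p \right)} = - 6 k - 6 p$ ($a{\left(k,p \right)} = - 6 \left(0 + \left(p + k\right)\right) = - 6 \left(0 + \left(k + p\right)\right) = - 6 \left(k + p\right) = - 6 k - 6 p$)
$y{\left(V \right)} = - \frac{188}{3} + \frac{2 V^{2}}{3}$ ($y{\left(V \right)} = \frac{\left(V^{2} + V V\right) - 188}{3} = \frac{\left(V^{2} + V^{2}\right) - 188}{3} = \frac{2 V^{2} - 188}{3} = \frac{-188 + 2 V^{2}}{3} = - \frac{188}{3} + \frac{2 V^{2}}{3}$)
$\frac{\frac{y{\left(-71 \right)}}{\left(a{\left(-3,-8 \right)} + 65\right)^{2}} + \frac{4509}{12956}}{71819} = \frac{\frac{- \frac{188}{3} + \frac{2 \left(-71\right)^{2}}{3}}{\left(\left(\left(-6\right) \left(-3\right) - -48\right) + 65\right)^{2}} + \frac{4509}{12956}}{71819} = \left(\frac{- \frac{188}{3} + \frac{2}{3} \cdot 5041}{\left(\left(18 + 48\right) + 65\right)^{2}} + 4509 \cdot \frac{1}{12956}\right) \frac{1}{71819} = \left(\frac{- \frac{188}{3} + \frac{10082}{3}}{\left(66 + 65\right)^{2}} + \frac{4509}{12956}\right) \frac{1}{71819} = \left(\frac{3298}{131^{2}} + \frac{4509}{12956}\right) \frac{1}{71819} = \left(\frac{3298}{17161} + \frac{4509}{12956}\right) \frac{1}{71819} = \frac{120107837}{222337916} \cdot \frac{1}{71819} = \frac{120107837}{15968086789204}$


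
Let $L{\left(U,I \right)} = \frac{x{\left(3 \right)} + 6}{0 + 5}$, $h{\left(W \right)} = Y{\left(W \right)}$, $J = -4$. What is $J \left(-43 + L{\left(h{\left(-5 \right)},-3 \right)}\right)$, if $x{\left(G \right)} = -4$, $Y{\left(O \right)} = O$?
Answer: $\frac{852}{5} \approx 170.4$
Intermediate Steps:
$h{\left(W \right)} = W$
$L{\left(U,I \right)} = \frac{2}{5}$ ($L{\left(U,I \right)} = \frac{-4 + 6}{0 + 5} = \frac{2}{5}$)
$J \left(-43 + L{\left(h{\left(-5 \right)},-3 \right)}\right) = - 4 \left(-43 + \frac{2}{5}\right) = \left(-4\right) \left(- \frac{213}{5}\right) = \frac{852}{5}$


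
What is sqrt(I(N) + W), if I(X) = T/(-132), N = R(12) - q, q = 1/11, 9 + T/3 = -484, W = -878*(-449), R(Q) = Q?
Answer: sqrt(190808871)/22 ≈ 627.88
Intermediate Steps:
W = 394222
T = -1479 (T = -27 + 3*(-484) = -27 - 1452 = -1479)
q = 1/11 ≈ 0.090909
N = 131/11 (N = 12 - 1*1/11 = 12 - 1/11 = 131/11 ≈ 11.909)
I(X) = 493/44 (I(X) = -1479/(-132) = -1479*(-1/132) = 493/44)
sqrt(I(N) + W) = sqrt(493/44 + 394222) = sqrt(17346261/44) = sqrt(190808871)/22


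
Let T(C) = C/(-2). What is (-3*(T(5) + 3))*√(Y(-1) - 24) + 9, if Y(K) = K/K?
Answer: 9 - 3*I*√23/2 ≈ 9.0 - 7.1937*I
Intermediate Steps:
T(C) = -C/2 (T(C) = C*(-½) = -C/2)
Y(K) = 1
(-3*(T(5) + 3))*√(Y(-1) - 24) + 9 = (-3*(-½*5 + 3))*√(1 - 24) + 9 = (-3*(-5/2 + 3))*√(-23) + 9 = (-3*½)*(I*√23) + 9 = -3*I*√23/2 + 9 = 9 - 3*I*√23/2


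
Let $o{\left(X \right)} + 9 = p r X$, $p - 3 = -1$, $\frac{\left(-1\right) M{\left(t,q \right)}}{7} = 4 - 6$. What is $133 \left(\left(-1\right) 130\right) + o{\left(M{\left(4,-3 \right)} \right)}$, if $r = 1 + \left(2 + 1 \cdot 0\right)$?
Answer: $-17215$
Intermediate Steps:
$M{\left(t,q \right)} = 14$ ($M{\left(t,q \right)} = - 7 \left(4 - 6\right) = \left(-7\right) \left(-2\right) = 14$)
$r = 3$ ($r = 1 + \left(2 + 0\right) = 1 + 2 = 3$)
$p = 2$ ($p = 3 - 1 = 2$)
$o{\left(X \right)} = -9 + 6 X$ ($o{\left(X \right)} = -9 + 2 \cdot 3 X = -9 + 6 X$)
$133 \left(\left(-1\right) 130\right) + o{\left(M{\left(4,-3 \right)} \right)} = 133 \left(\left(-1\right) 130\right) + \left(-9 + 6 \cdot 14\right) = 133 \left(-130\right) + \left(-9 + 84\right) = -17290 + 75 = -17215$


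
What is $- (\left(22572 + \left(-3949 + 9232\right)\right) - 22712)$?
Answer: $-5143$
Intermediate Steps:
$- (\left(22572 + \left(-3949 + 9232\right)\right) - 22712) = - (\left(22572 + 5283\right) - 22712) = - (27855 - 22712) = \left(-1\right) 5143 = -5143$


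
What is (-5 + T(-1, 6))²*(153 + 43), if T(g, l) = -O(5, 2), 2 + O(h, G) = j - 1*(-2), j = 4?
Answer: 15876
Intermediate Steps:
O(h, G) = 4 (O(h, G) = -2 + (4 - 1*(-2)) = -2 + (4 + 2) = -2 + 6 = 4)
T(g, l) = -4 (T(g, l) = -1*4 = -4)
(-5 + T(-1, 6))²*(153 + 43) = (-5 - 4)²*(153 + 43) = (-9)²*196 = 81*196 = 15876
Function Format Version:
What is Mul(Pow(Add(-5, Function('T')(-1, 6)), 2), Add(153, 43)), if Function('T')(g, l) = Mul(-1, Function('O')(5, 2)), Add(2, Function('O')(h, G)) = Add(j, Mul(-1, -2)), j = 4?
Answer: 15876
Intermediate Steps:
Function('O')(h, G) = 4 (Function('O')(h, G) = Add(-2, Add(4, Mul(-1, -2))) = Add(-2, Add(4, 2)) = Add(-2, 6) = 4)
Function('T')(g, l) = -4 (Function('T')(g, l) = Mul(-1, 4) = -4)
Mul(Pow(Add(-5, Function('T')(-1, 6)), 2), Add(153, 43)) = Mul(Pow(Add(-5, -4), 2), Add(153, 43)) = Mul(Pow(-9, 2), 196) = Mul(81, 196) = 15876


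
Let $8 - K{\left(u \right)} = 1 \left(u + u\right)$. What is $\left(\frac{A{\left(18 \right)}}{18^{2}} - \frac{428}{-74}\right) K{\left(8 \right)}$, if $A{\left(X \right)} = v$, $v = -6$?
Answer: $- \frac{46076}{999} \approx -46.122$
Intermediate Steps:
$A{\left(X \right)} = -6$
$K{\left(u \right)} = 8 - 2 u$ ($K{\left(u \right)} = 8 - 1 \left(u + u\right) = 8 - 1 \cdot 2 u = 8 - 2 u$)
$\left(\frac{A{\left(18 \right)}}{18^{2}} - \frac{428}{-74}\right) K{\left(8 \right)} = \left(- \frac{6}{18^{2}} - \frac{428}{-74}\right) \left(8 - 16\right) = \left(- \frac{6}{324} - - \frac{214}{37}\right) \left(8 - 16\right) = \left(\left(-6\right) \frac{1}{324} + \frac{214}{37}\right) \left(-8\right) = \left(- \frac{1}{54} + \frac{214}{37}\right) \left(-8\right) = \frac{11519}{1998} \left(-8\right) = - \frac{46076}{999}$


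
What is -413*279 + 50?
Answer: -115177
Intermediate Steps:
-413*279 + 50 = -115227 + 50 = -115177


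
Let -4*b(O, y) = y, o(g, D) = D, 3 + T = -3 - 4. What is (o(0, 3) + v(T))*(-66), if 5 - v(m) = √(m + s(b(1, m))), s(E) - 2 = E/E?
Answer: -528 + 66*I*√7 ≈ -528.0 + 174.62*I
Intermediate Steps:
T = -10 (T = -3 + (-3 - 4) = -3 - 7 = -10)
b(O, y) = -y/4
s(E) = 3 (s(E) = 2 + E/E = 2 + 1 = 3)
v(m) = 5 - √(3 + m) (v(m) = 5 - √(m + 3) = 5 - √(3 + m))
(o(0, 3) + v(T))*(-66) = (3 + (5 - √(3 - 10)))*(-66) = (3 + (5 - √(-7)))*(-66) = (3 + (5 - I*√7))*(-66) = (8 - I*√7)*(-66) = -528 + 66*I*√7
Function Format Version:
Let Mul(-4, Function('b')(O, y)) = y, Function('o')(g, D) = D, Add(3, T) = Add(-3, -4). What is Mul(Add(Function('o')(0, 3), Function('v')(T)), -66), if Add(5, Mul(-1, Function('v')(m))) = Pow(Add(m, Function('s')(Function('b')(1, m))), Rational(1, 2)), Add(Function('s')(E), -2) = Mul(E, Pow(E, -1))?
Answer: Add(-528, Mul(66, I, Pow(7, Rational(1, 2)))) ≈ Add(-528.00, Mul(174.62, I))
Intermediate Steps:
T = -10 (T = Add(-3, Add(-3, -4)) = Add(-3, -7) = -10)
Function('b')(O, y) = Mul(Rational(-1, 4), y)
Function('s')(E) = 3 (Function('s')(E) = Add(2, Mul(E, Pow(E, -1))) = Add(2, 1) = 3)
Function('v')(m) = Add(5, Mul(-1, Pow(Add(3, m), Rational(1, 2)))) (Function('v')(m) = Add(5, Mul(-1, Pow(Add(m, 3), Rational(1, 2)))) = Add(5, Mul(-1, Pow(Add(3, m), Rational(1, 2)))))
Mul(Add(Function('o')(0, 3), Function('v')(T)), -66) = Mul(Add(3, Add(5, Mul(-1, Pow(Add(3, -10), Rational(1, 2))))), -66) = Mul(Add(3, Add(5, Mul(-1, Pow(-7, Rational(1, 2))))), -66) = Mul(Add(3, Add(5, Mul(-1, Mul(I, Pow(7, Rational(1, 2)))))), -66) = Mul(Add(3, Add(5, Mul(-1, I, Pow(7, Rational(1, 2))))), -66) = Mul(Add(8, Mul(-1, I, Pow(7, Rational(1, 2)))), -66) = Add(-528, Mul(66, I, Pow(7, Rational(1, 2))))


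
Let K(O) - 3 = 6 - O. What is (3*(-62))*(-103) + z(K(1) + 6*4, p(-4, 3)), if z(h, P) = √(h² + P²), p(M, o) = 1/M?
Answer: 19158 + √16385/4 ≈ 19190.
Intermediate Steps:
K(O) = 9 - O (K(O) = 3 + (6 - O) = 9 - O)
z(h, P) = √(P² + h²)
(3*(-62))*(-103) + z(K(1) + 6*4, p(-4, 3)) = (3*(-62))*(-103) + √((1/(-4))² + ((9 - 1*1) + 6*4)²) = -186*(-103) + √((-¼)² + ((9 - 1) + 24)²) = 19158 + √(1/16 + (8 + 24)²) = 19158 + √(1/16 + 32²) = 19158 + √(1/16 + 1024) = 19158 + √(16385/16) = 19158 + √16385/4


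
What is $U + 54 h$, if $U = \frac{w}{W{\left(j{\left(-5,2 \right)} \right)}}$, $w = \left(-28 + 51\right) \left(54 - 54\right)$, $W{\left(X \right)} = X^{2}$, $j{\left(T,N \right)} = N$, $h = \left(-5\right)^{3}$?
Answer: $-6750$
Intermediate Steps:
$h = -125$
$w = 0$ ($w = 23 \cdot 0 = 0$)
$U = 0$ ($U = \frac{0}{2^{2}} = \frac{0}{4} = 0 \cdot \frac{1}{4} = 0$)
$U + 54 h = 0 + 54 \left(-125\right) = 0 - 6750 = -6750$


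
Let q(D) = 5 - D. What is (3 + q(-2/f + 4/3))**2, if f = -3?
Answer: 36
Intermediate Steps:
(3 + q(-2/f + 4/3))**2 = (3 + (5 - (-2/(-3) + 4/3)))**2 = (3 + (5 - (-2*(-1/3) + 4*(1/3))))**2 = (3 + (5 - (2/3 + 4/3)))**2 = (3 + (5 - 1*2))**2 = (3 + (5 - 2))**2 = (3 + 3)**2 = 6**2 = 36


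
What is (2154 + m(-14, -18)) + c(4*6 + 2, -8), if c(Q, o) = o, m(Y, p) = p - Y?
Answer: 2142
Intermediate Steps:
(2154 + m(-14, -18)) + c(4*6 + 2, -8) = (2154 + (-18 - 1*(-14))) - 8 = (2154 + (-18 + 14)) - 8 = (2154 - 4) - 8 = 2150 - 8 = 2142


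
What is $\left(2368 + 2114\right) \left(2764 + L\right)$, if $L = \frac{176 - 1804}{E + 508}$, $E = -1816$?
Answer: $\frac{1350927090}{109} \approx 1.2394 \cdot 10^{7}$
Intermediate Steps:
$L = \frac{407}{327}$ ($L = \frac{176 - 1804}{-1816 + 508} = - \frac{1628}{-1308} = \left(-1628\right) \left(- \frac{1}{1308}\right) = \frac{407}{327} \approx 1.2446$)
$\left(2368 + 2114\right) \left(2764 + L\right) = \left(2368 + 2114\right) \left(2764 + \frac{407}{327}\right) = 4482 \cdot \frac{904235}{327} = \frac{1350927090}{109}$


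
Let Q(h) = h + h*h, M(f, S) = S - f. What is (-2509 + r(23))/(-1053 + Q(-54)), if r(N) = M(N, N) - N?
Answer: -844/603 ≈ -1.3997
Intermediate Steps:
Q(h) = h + h²
r(N) = -N (r(N) = (N - N) - N = 0 - N = -N)
(-2509 + r(23))/(-1053 + Q(-54)) = (-2509 - 1*23)/(-1053 - 54*(1 - 54)) = (-2509 - 23)/(-1053 - 54*(-53)) = -2532/(-1053 + 2862) = -2532/1809 = -2532*1/1809 = -844/603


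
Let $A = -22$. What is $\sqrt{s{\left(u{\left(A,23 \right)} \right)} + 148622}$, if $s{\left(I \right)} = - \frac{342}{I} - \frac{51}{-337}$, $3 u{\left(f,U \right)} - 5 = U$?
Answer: $\frac{\sqrt{3307442692022}}{4718} \approx 385.47$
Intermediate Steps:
$u{\left(f,U \right)} = \frac{5}{3} + \frac{U}{3}$
$s{\left(I \right)} = \frac{51}{337} - \frac{342}{I}$ ($s{\left(I \right)} = - \frac{342}{I} - - \frac{51}{337} = - \frac{342}{I} + \frac{51}{337} = \frac{51}{337} - \frac{342}{I}$)
$\sqrt{s{\left(u{\left(A,23 \right)} \right)} + 148622} = \sqrt{\left(\frac{51}{337} - \frac{342}{\frac{5}{3} + \frac{1}{3} \cdot 23}\right) + 148622} = \sqrt{\left(\frac{51}{337} - \frac{342}{\frac{5}{3} + \frac{23}{3}}\right) + 148622} = \sqrt{\left(\frac{51}{337} - \frac{342}{\frac{28}{3}}\right) + 148622} = \sqrt{\left(\frac{51}{337} - \frac{513}{14}\right) + 148622} = \sqrt{- \frac{172167}{4718} + 148622} = \sqrt{\frac{701026429}{4718}} = \frac{\sqrt{3307442692022}}{4718}$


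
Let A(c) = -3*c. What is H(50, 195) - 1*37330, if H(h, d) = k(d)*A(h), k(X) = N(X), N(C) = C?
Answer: -66580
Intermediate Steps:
k(X) = X
H(h, d) = -3*d*h (H(h, d) = d*(-3*h) = -3*d*h)
H(50, 195) - 1*37330 = -3*195*50 - 1*37330 = -29250 - 37330 = -66580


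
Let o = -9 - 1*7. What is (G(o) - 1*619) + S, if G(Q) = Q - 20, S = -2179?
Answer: -2834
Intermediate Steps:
o = -16 (o = -9 - 7 = -16)
G(Q) = -20 + Q
(G(o) - 1*619) + S = ((-20 - 16) - 1*619) - 2179 = (-36 - 619) - 2179 = -655 - 2179 = -2834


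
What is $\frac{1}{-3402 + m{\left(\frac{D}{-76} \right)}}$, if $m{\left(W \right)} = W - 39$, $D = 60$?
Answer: $- \frac{19}{65394} \approx -0.00029055$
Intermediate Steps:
$m{\left(W \right)} = -39 + W$ ($m{\left(W \right)} = W - 39 = -39 + W$)
$\frac{1}{-3402 + m{\left(\frac{D}{-76} \right)}} = \frac{1}{-3402 - \left(39 - \frac{60}{-76}\right)} = \frac{1}{-3402 + \left(-39 + 60 \left(- \frac{1}{76}\right)\right)} = \frac{1}{-3402 - \frac{756}{19}} = \frac{1}{- \frac{65394}{19}} = - \frac{19}{65394}$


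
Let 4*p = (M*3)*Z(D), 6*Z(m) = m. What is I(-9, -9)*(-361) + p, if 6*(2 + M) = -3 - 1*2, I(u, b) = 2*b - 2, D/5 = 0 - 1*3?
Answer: 115605/16 ≈ 7225.3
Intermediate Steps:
D = -15 (D = 5*(0 - 1*3) = 5*(0 - 3) = 5*(-3) = -15)
I(u, b) = -2 + 2*b
Z(m) = m/6
M = -17/6 (M = -2 + (-3 - 1*2)/6 = -2 + (-3 - 2)/6 = -2 + (⅙)*(-5) = -2 - ⅚ = -17/6 ≈ -2.8333)
p = 85/16 (p = ((-17/6*3)*((⅙)*(-15)))/4 = (-17/2*(-5/2))/4 = (¼)*(85/4) = 85/16 ≈ 5.3125)
I(-9, -9)*(-361) + p = (-2 + 2*(-9))*(-361) + 85/16 = (-2 - 18)*(-361) + 85/16 = -20*(-361) + 85/16 = 7220 + 85/16 = 115605/16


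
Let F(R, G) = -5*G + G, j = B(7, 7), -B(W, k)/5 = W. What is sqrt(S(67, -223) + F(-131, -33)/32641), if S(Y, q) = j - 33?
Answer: 8*I*sqrt(1131957239)/32641 ≈ 8.246*I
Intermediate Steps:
B(W, k) = -5*W
j = -35 (j = -5*7 = -35)
S(Y, q) = -68 (S(Y, q) = -35 - 33 = -68)
F(R, G) = -4*G
sqrt(S(67, -223) + F(-131, -33)/32641) = sqrt(-68 - 4*(-33)/32641) = sqrt(-68 + 132*(1/32641)) = sqrt(-68 + 132/32641) = sqrt(-2219456/32641) = 8*I*sqrt(1131957239)/32641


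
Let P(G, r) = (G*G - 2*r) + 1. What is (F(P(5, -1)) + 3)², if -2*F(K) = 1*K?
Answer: 121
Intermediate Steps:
P(G, r) = 1 + G² - 2*r (P(G, r) = (G² - 2*r) + 1 = 1 + G² - 2*r)
F(K) = -K/2
(F(P(5, -1)) + 3)² = (-(1 + 5² - 2*(-1))/2 + 3)² = (-(1 + 25 + 2)/2 + 3)² = (-½*28 + 3)² = (-14 + 3)² = (-11)² = 121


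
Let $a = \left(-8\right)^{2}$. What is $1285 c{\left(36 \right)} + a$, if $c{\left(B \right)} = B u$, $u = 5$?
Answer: $231364$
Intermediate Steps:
$a = 64$
$c{\left(B \right)} = 5 B$ ($c{\left(B \right)} = B 5 = 5 B$)
$1285 c{\left(36 \right)} + a = 1285 \cdot 5 \cdot 36 + 64 = 1285 \cdot 180 + 64 = 231300 + 64 = 231364$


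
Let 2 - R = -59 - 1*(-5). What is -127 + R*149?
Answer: 8217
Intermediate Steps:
R = 56 (R = 2 - (-59 - 1*(-5)) = 2 - (-59 + 5) = 2 - 1*(-54) = 2 + 54 = 56)
-127 + R*149 = -127 + 56*149 = -127 + 8344 = 8217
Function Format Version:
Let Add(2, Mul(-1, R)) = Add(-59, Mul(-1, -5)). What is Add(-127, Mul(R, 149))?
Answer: 8217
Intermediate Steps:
R = 56 (R = Add(2, Mul(-1, Add(-59, Mul(-1, -5)))) = Add(2, Mul(-1, Add(-59, 5))) = Add(2, Mul(-1, -54)) = Add(2, 54) = 56)
Add(-127, Mul(R, 149)) = Add(-127, Mul(56, 149)) = Add(-127, 8344) = 8217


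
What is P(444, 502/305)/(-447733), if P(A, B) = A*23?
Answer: -10212/447733 ≈ -0.022808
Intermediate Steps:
P(A, B) = 23*A
P(444, 502/305)/(-447733) = (23*444)/(-447733) = 10212*(-1/447733) = -10212/447733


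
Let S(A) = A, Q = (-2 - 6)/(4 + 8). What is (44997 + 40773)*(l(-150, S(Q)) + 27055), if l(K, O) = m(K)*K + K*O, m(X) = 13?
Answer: 2161832850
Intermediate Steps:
Q = -2/3 (Q = -8/12 = -8*1/12 = -2/3 ≈ -0.66667)
l(K, O) = 13*K + K*O
(44997 + 40773)*(l(-150, S(Q)) + 27055) = (44997 + 40773)*(-150*(13 - 2/3) + 27055) = 85770*(-150*37/3 + 27055) = 85770*(-1850 + 27055) = 85770*25205 = 2161832850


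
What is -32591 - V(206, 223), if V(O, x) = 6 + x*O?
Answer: -78535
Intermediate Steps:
V(O, x) = 6 + O*x
-32591 - V(206, 223) = -32591 - (6 + 206*223) = -32591 - (6 + 45938) = -32591 - 1*45944 = -32591 - 45944 = -78535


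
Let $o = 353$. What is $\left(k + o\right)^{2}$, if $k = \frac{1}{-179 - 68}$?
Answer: $\frac{7602096100}{61009} \approx 1.2461 \cdot 10^{5}$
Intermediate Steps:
$k = - \frac{1}{247}$ ($k = \frac{1}{-247} = - \frac{1}{247} \approx -0.0040486$)
$\left(k + o\right)^{2} = \left(- \frac{1}{247} + 353\right)^{2} = \left(\frac{87190}{247}\right)^{2} = \frac{7602096100}{61009}$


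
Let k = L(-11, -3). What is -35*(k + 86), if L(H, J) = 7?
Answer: -3255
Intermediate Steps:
k = 7
-35*(k + 86) = -35*(7 + 86) = -35*93 = -3255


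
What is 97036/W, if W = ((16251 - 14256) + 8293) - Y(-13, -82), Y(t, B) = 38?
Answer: 48518/5125 ≈ 9.4669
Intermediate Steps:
W = 10250 (W = ((16251 - 14256) + 8293) - 1*38 = (1995 + 8293) - 38 = 10288 - 38 = 10250)
97036/W = 97036/10250 = 97036*(1/10250) = 48518/5125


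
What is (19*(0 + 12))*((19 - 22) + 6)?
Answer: 684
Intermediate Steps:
(19*(0 + 12))*((19 - 22) + 6) = (19*12)*(-3 + 6) = 228*3 = 684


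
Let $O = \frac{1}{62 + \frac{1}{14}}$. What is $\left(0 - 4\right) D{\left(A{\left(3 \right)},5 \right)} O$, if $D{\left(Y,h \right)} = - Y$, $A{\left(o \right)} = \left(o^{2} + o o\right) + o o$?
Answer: $\frac{1512}{869} \approx 1.7399$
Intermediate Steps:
$A{\left(o \right)} = 3 o^{2}$ ($A{\left(o \right)} = \left(o^{2} + o^{2}\right) + o^{2} = 2 o^{2} + o^{2} = 3 o^{2}$)
$O = \frac{14}{869}$ ($O = \frac{1}{62 + \frac{1}{14}} = \frac{1}{\frac{869}{14}} = \frac{14}{869} \approx 0.01611$)
$\left(0 - 4\right) D{\left(A{\left(3 \right)},5 \right)} O = \left(0 - 4\right) \left(- 3 \cdot 3^{2}\right) \frac{14}{869} = - 4 \left(- 3 \cdot 9\right) \frac{14}{869} = - 4 \left(\left(-1\right) 27\right) \frac{14}{869} = \left(-4\right) \left(-27\right) \frac{14}{869} = 108 \cdot \frac{14}{869} = \frac{1512}{869}$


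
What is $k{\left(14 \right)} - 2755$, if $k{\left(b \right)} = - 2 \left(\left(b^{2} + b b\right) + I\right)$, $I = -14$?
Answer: $-3511$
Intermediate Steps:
$k{\left(b \right)} = 28 - 4 b^{2}$ ($k{\left(b \right)} = - 2 \left(\left(b^{2} + b b\right) - 14\right) = - 2 \left(\left(b^{2} + b^{2}\right) - 14\right) = - 2 \left(2 b^{2} - 14\right) = - 2 \left(-14 + 2 b^{2}\right) = 28 - 4 b^{2}$)
$k{\left(14 \right)} - 2755 = \left(28 - 4 \cdot 14^{2}\right) - 2755 = \left(28 - 784\right) - 2755 = -756 - 2755 = -3511$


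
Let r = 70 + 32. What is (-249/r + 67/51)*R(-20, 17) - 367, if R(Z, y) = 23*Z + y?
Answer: 13511/102 ≈ 132.46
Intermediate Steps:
r = 102
R(Z, y) = y + 23*Z
(-249/r + 67/51)*R(-20, 17) - 367 = (-249/102 + 67/51)*(17 + 23*(-20)) - 367 = (-249*1/102 + 67*(1/51))*(17 - 460) - 367 = (-83/34 + 67/51)*(-443) - 367 = -115/102*(-443) - 367 = 50945/102 - 367 = 13511/102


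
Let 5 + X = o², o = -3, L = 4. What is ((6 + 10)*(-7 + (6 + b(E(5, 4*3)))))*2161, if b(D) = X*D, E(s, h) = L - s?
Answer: -172880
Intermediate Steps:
X = 4 (X = -5 + (-3)² = -5 + 9 = 4)
E(s, h) = 4 - s
b(D) = 4*D
((6 + 10)*(-7 + (6 + b(E(5, 4*3)))))*2161 = ((6 + 10)*(-7 + (6 + 4*(4 - 1*5))))*2161 = (16*(-7 + (6 + 4*(4 - 5))))*2161 = (16*(-7 + (6 + 4*(-1))))*2161 = (16*(-7 + (6 - 4)))*2161 = (16*(-7 + 2))*2161 = (16*(-5))*2161 = -80*2161 = -172880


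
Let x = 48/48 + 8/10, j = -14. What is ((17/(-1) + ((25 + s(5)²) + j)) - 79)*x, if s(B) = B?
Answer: -108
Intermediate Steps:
x = 9/5 (x = 48*(1/48) + 8*(⅒) = 1 + ⅘ = 9/5 ≈ 1.8000)
((17/(-1) + ((25 + s(5)²) + j)) - 79)*x = ((17/(-1) + ((25 + 5²) - 14)) - 79)*(9/5) = ((17*(-1) + ((25 + 25) - 14)) - 79)*(9/5) = ((-17 + (50 - 14)) - 79)*(9/5) = ((-17 + 36) - 79)*(9/5) = (19 - 79)*(9/5) = -60*9/5 = -108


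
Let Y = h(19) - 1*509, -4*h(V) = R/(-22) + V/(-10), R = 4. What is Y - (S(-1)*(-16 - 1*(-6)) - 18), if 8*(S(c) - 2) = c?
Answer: -207561/440 ≈ -471.73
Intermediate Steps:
S(c) = 2 + c/8
h(V) = 1/22 + V/40 (h(V) = -(4/(-22) + V/(-10))/4 = -(4*(-1/22) + V*(-⅒))/4 = -(-2/11 - V/10)/4 = 1/22 + V/40)
Y = -223731/440 (Y = (1/22 + (1/40)*19) - 1*509 = (1/22 + 19/40) - 509 = 229/440 - 509 = -223731/440 ≈ -508.48)
Y - (S(-1)*(-16 - 1*(-6)) - 18) = -223731/440 - ((2 + (⅛)*(-1))*(-16 - 1*(-6)) - 18) = -223731/440 - ((2 - ⅛)*(-16 + 6) - 18) = -223731/440 - ((15/8)*(-10) - 18) = -223731/440 - (-75/4 - 18) = -223731/440 - 1*(-147/4) = -223731/440 + 147/4 = -207561/440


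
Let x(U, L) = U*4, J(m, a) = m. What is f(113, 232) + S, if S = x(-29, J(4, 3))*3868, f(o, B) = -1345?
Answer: -450033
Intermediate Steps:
x(U, L) = 4*U
S = -448688 (S = (4*(-29))*3868 = -116*3868 = -448688)
f(113, 232) + S = -1345 - 448688 = -450033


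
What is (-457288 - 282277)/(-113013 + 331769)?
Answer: -739565/218756 ≈ -3.3808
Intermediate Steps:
(-457288 - 282277)/(-113013 + 331769) = -739565/218756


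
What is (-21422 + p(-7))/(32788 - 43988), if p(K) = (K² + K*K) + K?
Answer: 21331/11200 ≈ 1.9046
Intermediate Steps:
p(K) = K + 2*K² (p(K) = (K² + K²) + K = 2*K² + K = K + 2*K²)
(-21422 + p(-7))/(32788 - 43988) = (-21422 - 7*(1 + 2*(-7)))/(32788 - 43988) = (-21422 - 7*(1 - 14))/(-11200) = (-21422 - 7*(-13))*(-1/11200) = (-21422 + 91)*(-1/11200) = -21331*(-1/11200) = 21331/11200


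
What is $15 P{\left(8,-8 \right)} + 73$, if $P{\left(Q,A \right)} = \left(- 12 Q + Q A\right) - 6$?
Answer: $-2417$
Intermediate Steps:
$P{\left(Q,A \right)} = -6 - 12 Q + A Q$ ($P{\left(Q,A \right)} = \left(- 12 Q + A Q\right) - 6 = -6 - 12 Q + A Q$)
$15 P{\left(8,-8 \right)} + 73 = 15 \left(-6 - 96 - 64\right) + 73 = 15 \left(-166\right) + 73 = -2490 + 73 = -2417$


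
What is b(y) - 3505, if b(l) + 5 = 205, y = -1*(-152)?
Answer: -3305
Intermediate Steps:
y = 152
b(l) = 200 (b(l) = -5 + 205 = 200)
b(y) - 3505 = 200 - 3505 = -3305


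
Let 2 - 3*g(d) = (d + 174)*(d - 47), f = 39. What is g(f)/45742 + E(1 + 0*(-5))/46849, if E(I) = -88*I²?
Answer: 3084023/292222767 ≈ 0.010554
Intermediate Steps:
g(d) = ⅔ - (-47 + d)*(174 + d)/3 (g(d) = ⅔ - (d + 174)*(d - 47)/3 = ⅔ - (174 + d)*(-47 + d)/3 = ⅔ - (-47 + d)*(174 + d)/3)
g(f)/45742 + E(1 + 0*(-5))/46849 = (8180/3 - 127/3*39 - ⅓*39²)/45742 - 88*(1 + 0*(-5))²/46849 = (8180/3 - 1651 - ⅓*1521)*(1/45742) - 88*(1 + 0)²*(1/46849) = (8180/3 - 1651 - 507)*(1/45742) - 88*1²*(1/46849) = (1706/3)*(1/45742) - 88*1*(1/46849) = 853/68613 - 88*1/46849 = 853/68613 - 8/4259 = 3084023/292222767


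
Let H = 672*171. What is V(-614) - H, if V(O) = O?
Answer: -115526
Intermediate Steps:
H = 114912
V(-614) - H = -614 - 1*114912 = -614 - 114912 = -115526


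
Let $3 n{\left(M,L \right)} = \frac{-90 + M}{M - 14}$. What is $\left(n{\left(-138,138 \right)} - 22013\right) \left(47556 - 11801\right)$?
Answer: $- \frac{1574113875}{2} \approx -7.8706 \cdot 10^{8}$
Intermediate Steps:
$n{\left(M,L \right)} = \frac{-90 + M}{3 \left(-14 + M\right)}$ ($n{\left(M,L \right)} = \frac{\left(-90 + M\right) \frac{1}{M - 14}}{3} = \frac{\left(-90 + M\right) \frac{1}{-14 + M}}{3} = \frac{\frac{1}{-14 + M} \left(-90 + M\right)}{3} = \frac{-90 + M}{3 \left(-14 + M\right)}$)
$\left(n{\left(-138,138 \right)} - 22013\right) \left(47556 - 11801\right) = \left(\frac{-90 - 138}{3 \left(-14 - 138\right)} - 22013\right) \left(47556 - 11801\right) = \left(\frac{1}{3} \frac{1}{-152} \left(-228\right) - 22013\right) 35755 = \left(\frac{1}{3} \left(- \frac{1}{152}\right) \left(-228\right) - 22013\right) 35755 = \left(\frac{1}{2} - 22013\right) 35755 = \left(- \frac{44025}{2}\right) 35755 = - \frac{1574113875}{2}$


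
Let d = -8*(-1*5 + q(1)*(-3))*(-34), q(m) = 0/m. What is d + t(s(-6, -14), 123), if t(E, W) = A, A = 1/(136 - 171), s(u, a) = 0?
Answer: -47601/35 ≈ -1360.0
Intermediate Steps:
q(m) = 0
A = -1/35 (A = 1/(-35) = -1/35 ≈ -0.028571)
t(E, W) = -1/35
d = -1360 (d = -8*(-1*5 + 0*(-3))*(-34) = -8*(-5 + 0)*(-34) = -8*(-5)*(-34) = 40*(-34) = -1360)
d + t(s(-6, -14), 123) = -1360 - 1/35 = -47601/35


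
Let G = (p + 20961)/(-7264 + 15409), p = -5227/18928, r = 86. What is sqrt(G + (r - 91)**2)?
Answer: sqrt(26929822610635)/988260 ≈ 5.2510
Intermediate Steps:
p = -5227/18928 (p = -5227*1/18928 = -5227/18928 ≈ -0.27615)
G = 396744581/154168560 (G = (-5227/18928 + 20961)/(-7264 + 15409) = (396744581/18928)/8145 = (396744581/18928)*(1/8145) = 396744581/154168560 ≈ 2.5734)
sqrt(G + (r - 91)**2) = sqrt(396744581/154168560 + (86 - 91)**2) = sqrt(396744581/154168560 + (-5)**2) = sqrt(396744581/154168560 + 25) = sqrt(4250958581/154168560) = sqrt(26929822610635)/988260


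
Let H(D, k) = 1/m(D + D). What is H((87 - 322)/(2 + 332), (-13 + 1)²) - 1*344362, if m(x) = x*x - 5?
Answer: -29002195529/84220 ≈ -3.4436e+5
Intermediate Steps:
m(x) = -5 + x² (m(x) = x² - 5 = -5 + x²)
H(D, k) = 1/(-5 + 4*D²) (H(D, k) = 1/(-5 + (D + D)²) = 1/(-5 + (2*D)²) = 1/(-5 + 4*D²))
H((87 - 322)/(2 + 332), (-13 + 1)²) - 1*344362 = 1/(-5 + 4*((87 - 322)/(2 + 332))²) - 1*344362 = 1/(-5 + 4*(-235/334)²) - 344362 = 1/(-5 + 4*(55225/111556)) - 344362 = 1/(-5 + 55225/27889) - 344362 = 1/(-84220/27889) - 344362 = -27889/84220 - 344362 = -29002195529/84220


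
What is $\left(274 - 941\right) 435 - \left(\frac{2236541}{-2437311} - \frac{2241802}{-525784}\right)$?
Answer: $- \frac{185912426091775379}{640749563412} \approx -2.9015 \cdot 10^{5}$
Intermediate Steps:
$\left(274 - 941\right) 435 - \left(\frac{2236541}{-2437311} - \frac{2241802}{-525784}\right) = \left(-667\right) 435 - \left(2236541 \left(- \frac{1}{2437311}\right) - - \frac{1120901}{262892}\right) = -290145 - \left(- \frac{2236541}{2437311} + \frac{1120901}{262892}\right) = -290145 - \frac{2144015600639}{640749563412} = - \frac{185912426091775379}{640749563412}$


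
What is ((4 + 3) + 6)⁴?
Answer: 28561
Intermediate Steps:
((4 + 3) + 6)⁴ = (7 + 6)⁴ = 13⁴ = 28561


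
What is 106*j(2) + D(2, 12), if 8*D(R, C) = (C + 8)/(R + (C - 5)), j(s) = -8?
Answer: -15259/18 ≈ -847.72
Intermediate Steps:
D(R, C) = (8 + C)/(8*(-5 + C + R)) (D(R, C) = ((C + 8)/(R + (C - 5)))/8 = ((8 + C)/(R + (-5 + C)))/8 = ((8 + C)/(-5 + C + R))/8 = (8 + C)/(8*(-5 + C + R)))
106*j(2) + D(2, 12) = 106*(-8) + (1 + (⅛)*12)/(-5 + 12 + 2) = -848 + (1 + 3/2)/9 = -848 + (⅑)*(5/2) = -848 + 5/18 = -15259/18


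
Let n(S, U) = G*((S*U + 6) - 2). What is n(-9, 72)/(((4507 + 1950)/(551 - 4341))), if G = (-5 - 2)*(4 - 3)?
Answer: -17085320/6457 ≈ -2646.0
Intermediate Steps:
G = -7 (G = -7*1 = -7)
n(S, U) = -28 - 7*S*U (n(S, U) = -7*((S*U + 6) - 2) = -7*((6 + S*U) - 2) = -7*(4 + S*U) = -28 - 7*S*U)
n(-9, 72)/(((4507 + 1950)/(551 - 4341))) = (-28 - 7*(-9)*72)/(((4507 + 1950)/(551 - 4341))) = (-28 + 4536)/((6457/(-3790))) = 4508/((6457*(-1/3790))) = 4508/(-6457/3790) = 4508*(-3790/6457) = -17085320/6457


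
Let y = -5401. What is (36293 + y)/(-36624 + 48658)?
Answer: 15446/6017 ≈ 2.5671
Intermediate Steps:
(36293 + y)/(-36624 + 48658) = (36293 - 5401)/(-36624 + 48658) = 30892/12034 = 30892*(1/12034) = 15446/6017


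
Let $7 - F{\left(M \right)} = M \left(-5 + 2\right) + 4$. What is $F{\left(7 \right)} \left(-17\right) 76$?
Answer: $-31008$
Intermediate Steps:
$F{\left(M \right)} = 3 + 3 M$ ($F{\left(M \right)} = 7 - \left(M \left(-5 + 2\right) + 4\right) = 7 - \left(M \left(-3\right) + 4\right) = 7 - \left(- 3 M + 4\right) = 7 - \left(4 - 3 M\right) = 7 + \left(-4 + 3 M\right) = 3 + 3 M$)
$F{\left(7 \right)} \left(-17\right) 76 = \left(3 + 3 \cdot 7\right) \left(-17\right) 76 = \left(3 + 21\right) \left(-17\right) 76 = 24 \left(-17\right) 76 = \left(-408\right) 76 = -31008$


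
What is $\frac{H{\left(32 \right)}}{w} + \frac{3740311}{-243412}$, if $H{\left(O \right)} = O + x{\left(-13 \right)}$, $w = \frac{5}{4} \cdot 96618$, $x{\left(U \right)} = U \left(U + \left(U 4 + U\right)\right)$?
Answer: $- \frac{902944202591}{58794951540} \approx -15.358$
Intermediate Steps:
$x{\left(U \right)} = 6 U^{2}$ ($x{\left(U \right)} = U \left(U + \left(4 U + U\right)\right) = U \left(U + 5 U\right) = U 6 U = 6 U^{2}$)
$w = \frac{241545}{2}$ ($w = 5 \cdot \frac{1}{4} \cdot 96618 = \frac{5}{4} \cdot 96618 = \frac{241545}{2} \approx 1.2077 \cdot 10^{5}$)
$H{\left(O \right)} = 1014 + O$ ($H{\left(O \right)} = O + 6 \left(-13\right)^{2} = O + 6 \cdot 169 = O + 1014 = 1014 + O$)
$\frac{H{\left(32 \right)}}{w} + \frac{3740311}{-243412} = \frac{1014 + 32}{\frac{241545}{2}} + \frac{3740311}{-243412} = 1046 \cdot \frac{2}{241545} + 3740311 \left(- \frac{1}{243412}\right) = \frac{2092}{241545} - \frac{3740311}{243412} = - \frac{902944202591}{58794951540}$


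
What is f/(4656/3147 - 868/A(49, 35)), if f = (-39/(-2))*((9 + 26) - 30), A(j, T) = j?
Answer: -1431885/238424 ≈ -6.0056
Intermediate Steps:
f = 195/2 (f = (-39*(-1/2))*(35 - 30) = (39/2)*5 = 195/2 ≈ 97.500)
f/(4656/3147 - 868/A(49, 35)) = 195/(2*(4656/3147 - 868/49)) = 195/(2*(4656*(1/3147) - 868*1/49)) = 195/(2*(1552/1049 - 124/7)) = 195/(2*(-119212/7343)) = (195/2)*(-7343/119212) = -1431885/238424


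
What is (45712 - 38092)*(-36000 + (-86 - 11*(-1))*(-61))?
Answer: -239458500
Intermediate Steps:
(45712 - 38092)*(-36000 + (-86 - 11*(-1))*(-61)) = 7620*(-36000 + (-86 + 11)*(-61)) = 7620*(-36000 - 75*(-61)) = 7620*(-36000 + 4575) = 7620*(-31425) = -239458500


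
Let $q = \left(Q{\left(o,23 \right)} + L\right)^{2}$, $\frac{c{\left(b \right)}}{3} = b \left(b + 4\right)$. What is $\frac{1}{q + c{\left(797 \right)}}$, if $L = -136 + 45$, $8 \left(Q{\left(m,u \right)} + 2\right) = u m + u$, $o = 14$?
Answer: $\frac{64}{122731425} \approx 5.2146 \cdot 10^{-7}$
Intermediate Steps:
$c{\left(b \right)} = 3 b \left(4 + b\right)$ ($c{\left(b \right)} = 3 b \left(b + 4\right) = 3 b \left(4 + b\right)$)
$Q{\left(m,u \right)} = -2 + \frac{u}{8} + \frac{m u}{8}$ ($Q{\left(m,u \right)} = -2 + \frac{u m + u}{8} = -2 + \frac{m u + u}{8} = -2 + \frac{u + m u}{8} = -2 + \left(\frac{u}{8} + \frac{m u}{8}\right) = -2 + \frac{u}{8} + \frac{m u}{8}$)
$L = -91$
$q = \frac{159201}{64}$ ($q = \left(\left(-2 + \frac{1}{8} \cdot 23 + \frac{1}{8} \cdot 14 \cdot 23\right) - 91\right)^{2} = \left(\left(-2 + \frac{23}{8} + \frac{161}{4}\right) - 91\right)^{2} = \left(\frac{329}{8} - 91\right)^{2} = \left(- \frac{399}{8}\right)^{2} = \frac{159201}{64} \approx 2487.5$)
$\frac{1}{q + c{\left(797 \right)}} = \frac{1}{\frac{159201}{64} + 3 \cdot 797 \left(4 + 797\right)} = \frac{1}{\frac{159201}{64} + 3 \cdot 797 \cdot 801} = \frac{1}{\frac{159201}{64} + 1915191} = \frac{1}{\frac{122731425}{64}} = \frac{64}{122731425}$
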